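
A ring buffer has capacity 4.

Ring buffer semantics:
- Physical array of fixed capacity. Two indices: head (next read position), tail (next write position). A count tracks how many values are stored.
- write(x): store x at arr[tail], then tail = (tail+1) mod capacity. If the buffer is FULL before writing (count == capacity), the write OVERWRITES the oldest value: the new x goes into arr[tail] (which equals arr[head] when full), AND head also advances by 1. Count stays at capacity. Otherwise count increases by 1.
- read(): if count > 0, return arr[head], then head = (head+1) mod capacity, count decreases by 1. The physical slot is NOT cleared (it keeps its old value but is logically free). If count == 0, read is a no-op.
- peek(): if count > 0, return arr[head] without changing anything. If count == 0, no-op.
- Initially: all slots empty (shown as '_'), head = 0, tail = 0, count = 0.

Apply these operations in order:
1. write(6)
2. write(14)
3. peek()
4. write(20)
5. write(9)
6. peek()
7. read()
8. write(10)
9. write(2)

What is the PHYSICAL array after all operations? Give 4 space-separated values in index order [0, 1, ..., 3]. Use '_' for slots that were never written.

After op 1 (write(6)): arr=[6 _ _ _] head=0 tail=1 count=1
After op 2 (write(14)): arr=[6 14 _ _] head=0 tail=2 count=2
After op 3 (peek()): arr=[6 14 _ _] head=0 tail=2 count=2
After op 4 (write(20)): arr=[6 14 20 _] head=0 tail=3 count=3
After op 5 (write(9)): arr=[6 14 20 9] head=0 tail=0 count=4
After op 6 (peek()): arr=[6 14 20 9] head=0 tail=0 count=4
After op 7 (read()): arr=[6 14 20 9] head=1 tail=0 count=3
After op 8 (write(10)): arr=[10 14 20 9] head=1 tail=1 count=4
After op 9 (write(2)): arr=[10 2 20 9] head=2 tail=2 count=4

Answer: 10 2 20 9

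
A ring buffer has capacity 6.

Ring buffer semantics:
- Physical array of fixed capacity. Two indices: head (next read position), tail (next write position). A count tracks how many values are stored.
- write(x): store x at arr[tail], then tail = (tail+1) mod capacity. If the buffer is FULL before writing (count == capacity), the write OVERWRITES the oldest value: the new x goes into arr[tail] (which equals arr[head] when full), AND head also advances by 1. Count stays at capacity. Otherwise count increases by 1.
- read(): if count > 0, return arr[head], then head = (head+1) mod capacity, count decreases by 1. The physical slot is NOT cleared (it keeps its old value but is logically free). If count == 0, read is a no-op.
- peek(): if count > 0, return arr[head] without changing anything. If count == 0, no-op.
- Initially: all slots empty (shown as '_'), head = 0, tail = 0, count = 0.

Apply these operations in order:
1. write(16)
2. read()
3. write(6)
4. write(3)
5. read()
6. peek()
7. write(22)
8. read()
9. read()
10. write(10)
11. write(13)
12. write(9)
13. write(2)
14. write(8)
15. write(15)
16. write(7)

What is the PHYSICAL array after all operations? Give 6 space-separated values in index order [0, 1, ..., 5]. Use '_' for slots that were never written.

After op 1 (write(16)): arr=[16 _ _ _ _ _] head=0 tail=1 count=1
After op 2 (read()): arr=[16 _ _ _ _ _] head=1 tail=1 count=0
After op 3 (write(6)): arr=[16 6 _ _ _ _] head=1 tail=2 count=1
After op 4 (write(3)): arr=[16 6 3 _ _ _] head=1 tail=3 count=2
After op 5 (read()): arr=[16 6 3 _ _ _] head=2 tail=3 count=1
After op 6 (peek()): arr=[16 6 3 _ _ _] head=2 tail=3 count=1
After op 7 (write(22)): arr=[16 6 3 22 _ _] head=2 tail=4 count=2
After op 8 (read()): arr=[16 6 3 22 _ _] head=3 tail=4 count=1
After op 9 (read()): arr=[16 6 3 22 _ _] head=4 tail=4 count=0
After op 10 (write(10)): arr=[16 6 3 22 10 _] head=4 tail=5 count=1
After op 11 (write(13)): arr=[16 6 3 22 10 13] head=4 tail=0 count=2
After op 12 (write(9)): arr=[9 6 3 22 10 13] head=4 tail=1 count=3
After op 13 (write(2)): arr=[9 2 3 22 10 13] head=4 tail=2 count=4
After op 14 (write(8)): arr=[9 2 8 22 10 13] head=4 tail=3 count=5
After op 15 (write(15)): arr=[9 2 8 15 10 13] head=4 tail=4 count=6
After op 16 (write(7)): arr=[9 2 8 15 7 13] head=5 tail=5 count=6

Answer: 9 2 8 15 7 13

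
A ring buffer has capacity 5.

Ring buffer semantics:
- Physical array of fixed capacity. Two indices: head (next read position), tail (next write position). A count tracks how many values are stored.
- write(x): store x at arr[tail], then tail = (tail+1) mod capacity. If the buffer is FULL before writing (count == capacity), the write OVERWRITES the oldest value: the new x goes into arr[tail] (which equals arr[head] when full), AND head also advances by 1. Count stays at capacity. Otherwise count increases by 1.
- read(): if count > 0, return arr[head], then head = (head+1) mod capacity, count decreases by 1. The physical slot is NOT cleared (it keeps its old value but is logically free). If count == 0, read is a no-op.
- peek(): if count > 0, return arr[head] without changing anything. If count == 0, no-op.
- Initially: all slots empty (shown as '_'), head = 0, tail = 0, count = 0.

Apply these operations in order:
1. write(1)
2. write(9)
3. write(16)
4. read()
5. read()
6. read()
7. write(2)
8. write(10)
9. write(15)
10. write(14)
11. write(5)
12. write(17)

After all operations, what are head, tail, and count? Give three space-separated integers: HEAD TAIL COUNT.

Answer: 4 4 5

Derivation:
After op 1 (write(1)): arr=[1 _ _ _ _] head=0 tail=1 count=1
After op 2 (write(9)): arr=[1 9 _ _ _] head=0 tail=2 count=2
After op 3 (write(16)): arr=[1 9 16 _ _] head=0 tail=3 count=3
After op 4 (read()): arr=[1 9 16 _ _] head=1 tail=3 count=2
After op 5 (read()): arr=[1 9 16 _ _] head=2 tail=3 count=1
After op 6 (read()): arr=[1 9 16 _ _] head=3 tail=3 count=0
After op 7 (write(2)): arr=[1 9 16 2 _] head=3 tail=4 count=1
After op 8 (write(10)): arr=[1 9 16 2 10] head=3 tail=0 count=2
After op 9 (write(15)): arr=[15 9 16 2 10] head=3 tail=1 count=3
After op 10 (write(14)): arr=[15 14 16 2 10] head=3 tail=2 count=4
After op 11 (write(5)): arr=[15 14 5 2 10] head=3 tail=3 count=5
After op 12 (write(17)): arr=[15 14 5 17 10] head=4 tail=4 count=5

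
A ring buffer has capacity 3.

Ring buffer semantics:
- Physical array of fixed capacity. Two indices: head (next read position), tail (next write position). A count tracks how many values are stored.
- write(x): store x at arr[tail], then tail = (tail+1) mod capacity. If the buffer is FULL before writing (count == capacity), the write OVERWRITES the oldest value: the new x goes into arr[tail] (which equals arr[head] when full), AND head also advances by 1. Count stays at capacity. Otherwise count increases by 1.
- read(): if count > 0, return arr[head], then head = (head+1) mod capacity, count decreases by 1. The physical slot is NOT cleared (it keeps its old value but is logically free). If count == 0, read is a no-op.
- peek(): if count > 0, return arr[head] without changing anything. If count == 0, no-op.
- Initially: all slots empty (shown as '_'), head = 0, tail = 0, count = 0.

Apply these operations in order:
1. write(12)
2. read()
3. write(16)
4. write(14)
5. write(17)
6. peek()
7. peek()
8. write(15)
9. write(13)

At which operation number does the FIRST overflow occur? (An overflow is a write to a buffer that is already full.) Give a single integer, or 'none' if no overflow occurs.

After op 1 (write(12)): arr=[12 _ _] head=0 tail=1 count=1
After op 2 (read()): arr=[12 _ _] head=1 tail=1 count=0
After op 3 (write(16)): arr=[12 16 _] head=1 tail=2 count=1
After op 4 (write(14)): arr=[12 16 14] head=1 tail=0 count=2
After op 5 (write(17)): arr=[17 16 14] head=1 tail=1 count=3
After op 6 (peek()): arr=[17 16 14] head=1 tail=1 count=3
After op 7 (peek()): arr=[17 16 14] head=1 tail=1 count=3
After op 8 (write(15)): arr=[17 15 14] head=2 tail=2 count=3
After op 9 (write(13)): arr=[17 15 13] head=0 tail=0 count=3

Answer: 8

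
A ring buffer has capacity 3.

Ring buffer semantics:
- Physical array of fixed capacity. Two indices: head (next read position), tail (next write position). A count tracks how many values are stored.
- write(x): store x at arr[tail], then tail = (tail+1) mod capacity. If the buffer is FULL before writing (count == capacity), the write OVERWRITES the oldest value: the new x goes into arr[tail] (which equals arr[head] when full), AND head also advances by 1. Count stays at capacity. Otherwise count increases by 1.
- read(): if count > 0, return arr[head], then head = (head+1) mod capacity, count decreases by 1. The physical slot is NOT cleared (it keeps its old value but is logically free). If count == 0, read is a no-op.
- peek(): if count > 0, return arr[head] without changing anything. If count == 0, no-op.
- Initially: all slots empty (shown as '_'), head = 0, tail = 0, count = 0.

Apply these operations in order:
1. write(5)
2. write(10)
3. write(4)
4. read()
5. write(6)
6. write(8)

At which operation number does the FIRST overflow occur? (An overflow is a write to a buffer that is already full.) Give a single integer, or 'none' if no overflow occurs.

Answer: 6

Derivation:
After op 1 (write(5)): arr=[5 _ _] head=0 tail=1 count=1
After op 2 (write(10)): arr=[5 10 _] head=0 tail=2 count=2
After op 3 (write(4)): arr=[5 10 4] head=0 tail=0 count=3
After op 4 (read()): arr=[5 10 4] head=1 tail=0 count=2
After op 5 (write(6)): arr=[6 10 4] head=1 tail=1 count=3
After op 6 (write(8)): arr=[6 8 4] head=2 tail=2 count=3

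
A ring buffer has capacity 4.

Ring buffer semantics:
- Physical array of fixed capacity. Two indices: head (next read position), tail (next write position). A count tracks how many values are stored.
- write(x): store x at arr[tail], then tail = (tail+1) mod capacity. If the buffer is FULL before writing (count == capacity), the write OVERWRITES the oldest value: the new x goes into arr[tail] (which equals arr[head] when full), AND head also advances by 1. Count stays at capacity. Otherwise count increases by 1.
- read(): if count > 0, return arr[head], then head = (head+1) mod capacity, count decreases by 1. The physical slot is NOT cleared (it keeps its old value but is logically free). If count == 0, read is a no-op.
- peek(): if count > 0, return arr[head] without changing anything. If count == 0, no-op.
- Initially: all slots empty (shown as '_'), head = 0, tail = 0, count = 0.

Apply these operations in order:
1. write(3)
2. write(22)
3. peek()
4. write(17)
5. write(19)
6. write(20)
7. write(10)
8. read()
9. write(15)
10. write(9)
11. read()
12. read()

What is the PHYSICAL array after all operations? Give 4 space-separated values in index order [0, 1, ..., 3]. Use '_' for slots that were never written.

After op 1 (write(3)): arr=[3 _ _ _] head=0 tail=1 count=1
After op 2 (write(22)): arr=[3 22 _ _] head=0 tail=2 count=2
After op 3 (peek()): arr=[3 22 _ _] head=0 tail=2 count=2
After op 4 (write(17)): arr=[3 22 17 _] head=0 tail=3 count=3
After op 5 (write(19)): arr=[3 22 17 19] head=0 tail=0 count=4
After op 6 (write(20)): arr=[20 22 17 19] head=1 tail=1 count=4
After op 7 (write(10)): arr=[20 10 17 19] head=2 tail=2 count=4
After op 8 (read()): arr=[20 10 17 19] head=3 tail=2 count=3
After op 9 (write(15)): arr=[20 10 15 19] head=3 tail=3 count=4
After op 10 (write(9)): arr=[20 10 15 9] head=0 tail=0 count=4
After op 11 (read()): arr=[20 10 15 9] head=1 tail=0 count=3
After op 12 (read()): arr=[20 10 15 9] head=2 tail=0 count=2

Answer: 20 10 15 9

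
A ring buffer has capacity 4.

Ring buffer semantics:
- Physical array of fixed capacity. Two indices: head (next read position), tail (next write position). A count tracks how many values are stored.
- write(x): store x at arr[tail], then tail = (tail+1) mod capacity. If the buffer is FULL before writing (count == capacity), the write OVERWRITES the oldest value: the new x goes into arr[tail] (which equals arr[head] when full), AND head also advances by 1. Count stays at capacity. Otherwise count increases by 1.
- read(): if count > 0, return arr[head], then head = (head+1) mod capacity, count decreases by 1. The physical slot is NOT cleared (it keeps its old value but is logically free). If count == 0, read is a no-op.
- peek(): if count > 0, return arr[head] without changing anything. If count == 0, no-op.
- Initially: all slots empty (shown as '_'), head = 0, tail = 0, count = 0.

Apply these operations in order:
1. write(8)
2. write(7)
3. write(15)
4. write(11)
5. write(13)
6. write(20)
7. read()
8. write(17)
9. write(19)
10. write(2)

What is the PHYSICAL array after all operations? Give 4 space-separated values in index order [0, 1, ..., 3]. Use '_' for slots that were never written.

Answer: 2 20 17 19

Derivation:
After op 1 (write(8)): arr=[8 _ _ _] head=0 tail=1 count=1
After op 2 (write(7)): arr=[8 7 _ _] head=0 tail=2 count=2
After op 3 (write(15)): arr=[8 7 15 _] head=0 tail=3 count=3
After op 4 (write(11)): arr=[8 7 15 11] head=0 tail=0 count=4
After op 5 (write(13)): arr=[13 7 15 11] head=1 tail=1 count=4
After op 6 (write(20)): arr=[13 20 15 11] head=2 tail=2 count=4
After op 7 (read()): arr=[13 20 15 11] head=3 tail=2 count=3
After op 8 (write(17)): arr=[13 20 17 11] head=3 tail=3 count=4
After op 9 (write(19)): arr=[13 20 17 19] head=0 tail=0 count=4
After op 10 (write(2)): arr=[2 20 17 19] head=1 tail=1 count=4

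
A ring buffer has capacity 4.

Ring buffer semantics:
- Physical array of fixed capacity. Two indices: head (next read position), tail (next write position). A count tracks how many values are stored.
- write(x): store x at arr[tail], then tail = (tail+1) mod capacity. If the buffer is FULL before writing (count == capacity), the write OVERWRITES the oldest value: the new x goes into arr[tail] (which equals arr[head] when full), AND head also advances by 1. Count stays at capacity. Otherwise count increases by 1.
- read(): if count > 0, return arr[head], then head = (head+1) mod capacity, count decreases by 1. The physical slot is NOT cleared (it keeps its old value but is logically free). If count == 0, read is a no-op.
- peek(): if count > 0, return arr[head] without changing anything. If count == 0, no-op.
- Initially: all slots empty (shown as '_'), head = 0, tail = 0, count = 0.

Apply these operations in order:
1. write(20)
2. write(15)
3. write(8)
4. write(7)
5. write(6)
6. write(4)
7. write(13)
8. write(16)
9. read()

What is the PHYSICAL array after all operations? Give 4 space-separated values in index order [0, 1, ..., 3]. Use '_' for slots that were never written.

After op 1 (write(20)): arr=[20 _ _ _] head=0 tail=1 count=1
After op 2 (write(15)): arr=[20 15 _ _] head=0 tail=2 count=2
After op 3 (write(8)): arr=[20 15 8 _] head=0 tail=3 count=3
After op 4 (write(7)): arr=[20 15 8 7] head=0 tail=0 count=4
After op 5 (write(6)): arr=[6 15 8 7] head=1 tail=1 count=4
After op 6 (write(4)): arr=[6 4 8 7] head=2 tail=2 count=4
After op 7 (write(13)): arr=[6 4 13 7] head=3 tail=3 count=4
After op 8 (write(16)): arr=[6 4 13 16] head=0 tail=0 count=4
After op 9 (read()): arr=[6 4 13 16] head=1 tail=0 count=3

Answer: 6 4 13 16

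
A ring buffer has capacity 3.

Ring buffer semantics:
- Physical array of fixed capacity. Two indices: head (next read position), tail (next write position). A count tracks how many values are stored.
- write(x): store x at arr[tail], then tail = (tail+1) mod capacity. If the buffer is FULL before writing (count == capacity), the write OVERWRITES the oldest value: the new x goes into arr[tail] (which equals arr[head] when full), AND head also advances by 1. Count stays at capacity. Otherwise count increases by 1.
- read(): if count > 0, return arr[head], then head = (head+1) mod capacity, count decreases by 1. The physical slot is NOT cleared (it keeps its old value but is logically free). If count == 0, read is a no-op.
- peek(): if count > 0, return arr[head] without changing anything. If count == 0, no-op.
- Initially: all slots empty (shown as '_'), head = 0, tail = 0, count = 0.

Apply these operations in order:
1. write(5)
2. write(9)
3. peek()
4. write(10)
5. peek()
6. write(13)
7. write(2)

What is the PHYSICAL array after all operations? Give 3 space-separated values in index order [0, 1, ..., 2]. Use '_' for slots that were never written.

Answer: 13 2 10

Derivation:
After op 1 (write(5)): arr=[5 _ _] head=0 tail=1 count=1
After op 2 (write(9)): arr=[5 9 _] head=0 tail=2 count=2
After op 3 (peek()): arr=[5 9 _] head=0 tail=2 count=2
After op 4 (write(10)): arr=[5 9 10] head=0 tail=0 count=3
After op 5 (peek()): arr=[5 9 10] head=0 tail=0 count=3
After op 6 (write(13)): arr=[13 9 10] head=1 tail=1 count=3
After op 7 (write(2)): arr=[13 2 10] head=2 tail=2 count=3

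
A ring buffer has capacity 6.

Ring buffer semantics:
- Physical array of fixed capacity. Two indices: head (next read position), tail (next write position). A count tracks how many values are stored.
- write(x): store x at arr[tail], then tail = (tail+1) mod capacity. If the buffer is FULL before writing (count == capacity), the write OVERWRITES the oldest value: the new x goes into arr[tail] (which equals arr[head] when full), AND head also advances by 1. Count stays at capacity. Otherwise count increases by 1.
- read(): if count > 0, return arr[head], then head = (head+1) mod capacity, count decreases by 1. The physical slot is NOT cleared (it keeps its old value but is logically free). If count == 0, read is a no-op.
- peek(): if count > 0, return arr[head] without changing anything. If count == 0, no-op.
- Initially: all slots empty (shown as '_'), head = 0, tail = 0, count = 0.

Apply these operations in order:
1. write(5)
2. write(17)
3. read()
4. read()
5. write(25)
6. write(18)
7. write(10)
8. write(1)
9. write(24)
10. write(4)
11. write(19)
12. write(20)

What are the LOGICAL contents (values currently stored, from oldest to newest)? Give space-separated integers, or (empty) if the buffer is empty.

Answer: 10 1 24 4 19 20

Derivation:
After op 1 (write(5)): arr=[5 _ _ _ _ _] head=0 tail=1 count=1
After op 2 (write(17)): arr=[5 17 _ _ _ _] head=0 tail=2 count=2
After op 3 (read()): arr=[5 17 _ _ _ _] head=1 tail=2 count=1
After op 4 (read()): arr=[5 17 _ _ _ _] head=2 tail=2 count=0
After op 5 (write(25)): arr=[5 17 25 _ _ _] head=2 tail=3 count=1
After op 6 (write(18)): arr=[5 17 25 18 _ _] head=2 tail=4 count=2
After op 7 (write(10)): arr=[5 17 25 18 10 _] head=2 tail=5 count=3
After op 8 (write(1)): arr=[5 17 25 18 10 1] head=2 tail=0 count=4
After op 9 (write(24)): arr=[24 17 25 18 10 1] head=2 tail=1 count=5
After op 10 (write(4)): arr=[24 4 25 18 10 1] head=2 tail=2 count=6
After op 11 (write(19)): arr=[24 4 19 18 10 1] head=3 tail=3 count=6
After op 12 (write(20)): arr=[24 4 19 20 10 1] head=4 tail=4 count=6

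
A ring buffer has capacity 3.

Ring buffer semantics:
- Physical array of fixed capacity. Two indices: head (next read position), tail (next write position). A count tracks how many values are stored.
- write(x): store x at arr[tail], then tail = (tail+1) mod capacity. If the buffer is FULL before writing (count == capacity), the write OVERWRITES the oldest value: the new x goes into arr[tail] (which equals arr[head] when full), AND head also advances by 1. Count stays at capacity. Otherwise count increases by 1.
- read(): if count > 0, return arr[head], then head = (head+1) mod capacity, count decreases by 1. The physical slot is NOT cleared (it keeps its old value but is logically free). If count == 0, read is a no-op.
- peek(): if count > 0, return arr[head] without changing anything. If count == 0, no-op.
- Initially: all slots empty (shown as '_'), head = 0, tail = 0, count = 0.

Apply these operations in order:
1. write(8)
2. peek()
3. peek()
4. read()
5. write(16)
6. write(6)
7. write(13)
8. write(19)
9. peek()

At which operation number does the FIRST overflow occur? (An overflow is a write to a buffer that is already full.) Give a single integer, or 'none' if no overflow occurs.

After op 1 (write(8)): arr=[8 _ _] head=0 tail=1 count=1
After op 2 (peek()): arr=[8 _ _] head=0 tail=1 count=1
After op 3 (peek()): arr=[8 _ _] head=0 tail=1 count=1
After op 4 (read()): arr=[8 _ _] head=1 tail=1 count=0
After op 5 (write(16)): arr=[8 16 _] head=1 tail=2 count=1
After op 6 (write(6)): arr=[8 16 6] head=1 tail=0 count=2
After op 7 (write(13)): arr=[13 16 6] head=1 tail=1 count=3
After op 8 (write(19)): arr=[13 19 6] head=2 tail=2 count=3
After op 9 (peek()): arr=[13 19 6] head=2 tail=2 count=3

Answer: 8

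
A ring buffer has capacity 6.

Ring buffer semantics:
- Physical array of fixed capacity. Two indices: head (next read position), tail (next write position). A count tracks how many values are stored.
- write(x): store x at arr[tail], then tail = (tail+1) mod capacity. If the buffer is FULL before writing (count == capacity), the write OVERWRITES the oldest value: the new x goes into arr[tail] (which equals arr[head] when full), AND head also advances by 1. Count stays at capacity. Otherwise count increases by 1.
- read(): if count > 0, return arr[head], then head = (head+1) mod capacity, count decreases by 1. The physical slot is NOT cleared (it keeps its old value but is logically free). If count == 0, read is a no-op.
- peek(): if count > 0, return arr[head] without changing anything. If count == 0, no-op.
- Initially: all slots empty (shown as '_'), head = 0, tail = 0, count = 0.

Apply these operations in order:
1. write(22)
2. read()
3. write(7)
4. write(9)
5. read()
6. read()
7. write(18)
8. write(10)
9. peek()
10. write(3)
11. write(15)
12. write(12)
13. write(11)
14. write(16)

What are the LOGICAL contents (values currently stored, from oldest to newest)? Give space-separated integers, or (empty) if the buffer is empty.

Answer: 10 3 15 12 11 16

Derivation:
After op 1 (write(22)): arr=[22 _ _ _ _ _] head=0 tail=1 count=1
After op 2 (read()): arr=[22 _ _ _ _ _] head=1 tail=1 count=0
After op 3 (write(7)): arr=[22 7 _ _ _ _] head=1 tail=2 count=1
After op 4 (write(9)): arr=[22 7 9 _ _ _] head=1 tail=3 count=2
After op 5 (read()): arr=[22 7 9 _ _ _] head=2 tail=3 count=1
After op 6 (read()): arr=[22 7 9 _ _ _] head=3 tail=3 count=0
After op 7 (write(18)): arr=[22 7 9 18 _ _] head=3 tail=4 count=1
After op 8 (write(10)): arr=[22 7 9 18 10 _] head=3 tail=5 count=2
After op 9 (peek()): arr=[22 7 9 18 10 _] head=3 tail=5 count=2
After op 10 (write(3)): arr=[22 7 9 18 10 3] head=3 tail=0 count=3
After op 11 (write(15)): arr=[15 7 9 18 10 3] head=3 tail=1 count=4
After op 12 (write(12)): arr=[15 12 9 18 10 3] head=3 tail=2 count=5
After op 13 (write(11)): arr=[15 12 11 18 10 3] head=3 tail=3 count=6
After op 14 (write(16)): arr=[15 12 11 16 10 3] head=4 tail=4 count=6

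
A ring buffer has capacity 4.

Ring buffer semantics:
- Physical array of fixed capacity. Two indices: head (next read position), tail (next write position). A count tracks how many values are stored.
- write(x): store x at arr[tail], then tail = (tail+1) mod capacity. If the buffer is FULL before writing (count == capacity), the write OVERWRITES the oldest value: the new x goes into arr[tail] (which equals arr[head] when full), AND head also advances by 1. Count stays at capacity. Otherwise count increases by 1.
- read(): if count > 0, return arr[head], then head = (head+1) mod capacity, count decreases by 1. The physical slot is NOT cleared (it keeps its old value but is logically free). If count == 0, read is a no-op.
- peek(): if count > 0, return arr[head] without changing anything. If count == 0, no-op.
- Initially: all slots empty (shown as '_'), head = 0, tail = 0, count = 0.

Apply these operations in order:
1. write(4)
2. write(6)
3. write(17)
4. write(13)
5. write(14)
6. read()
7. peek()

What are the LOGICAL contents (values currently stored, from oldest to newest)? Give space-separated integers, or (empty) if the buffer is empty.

After op 1 (write(4)): arr=[4 _ _ _] head=0 tail=1 count=1
After op 2 (write(6)): arr=[4 6 _ _] head=0 tail=2 count=2
After op 3 (write(17)): arr=[4 6 17 _] head=0 tail=3 count=3
After op 4 (write(13)): arr=[4 6 17 13] head=0 tail=0 count=4
After op 5 (write(14)): arr=[14 6 17 13] head=1 tail=1 count=4
After op 6 (read()): arr=[14 6 17 13] head=2 tail=1 count=3
After op 7 (peek()): arr=[14 6 17 13] head=2 tail=1 count=3

Answer: 17 13 14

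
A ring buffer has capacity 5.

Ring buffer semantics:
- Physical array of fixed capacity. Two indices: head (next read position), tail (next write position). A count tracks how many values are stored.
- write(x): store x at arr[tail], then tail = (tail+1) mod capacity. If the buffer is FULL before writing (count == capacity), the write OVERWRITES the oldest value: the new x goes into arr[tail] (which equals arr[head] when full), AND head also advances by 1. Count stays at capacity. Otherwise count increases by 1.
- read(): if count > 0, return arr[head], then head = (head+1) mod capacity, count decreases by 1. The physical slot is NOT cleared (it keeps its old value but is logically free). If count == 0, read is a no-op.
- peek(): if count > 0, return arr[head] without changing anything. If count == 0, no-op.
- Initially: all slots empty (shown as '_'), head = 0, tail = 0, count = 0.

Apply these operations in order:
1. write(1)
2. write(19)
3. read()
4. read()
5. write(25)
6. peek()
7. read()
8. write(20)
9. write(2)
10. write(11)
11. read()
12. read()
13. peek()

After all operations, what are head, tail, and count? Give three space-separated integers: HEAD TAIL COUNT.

Answer: 0 1 1

Derivation:
After op 1 (write(1)): arr=[1 _ _ _ _] head=0 tail=1 count=1
After op 2 (write(19)): arr=[1 19 _ _ _] head=0 tail=2 count=2
After op 3 (read()): arr=[1 19 _ _ _] head=1 tail=2 count=1
After op 4 (read()): arr=[1 19 _ _ _] head=2 tail=2 count=0
After op 5 (write(25)): arr=[1 19 25 _ _] head=2 tail=3 count=1
After op 6 (peek()): arr=[1 19 25 _ _] head=2 tail=3 count=1
After op 7 (read()): arr=[1 19 25 _ _] head=3 tail=3 count=0
After op 8 (write(20)): arr=[1 19 25 20 _] head=3 tail=4 count=1
After op 9 (write(2)): arr=[1 19 25 20 2] head=3 tail=0 count=2
After op 10 (write(11)): arr=[11 19 25 20 2] head=3 tail=1 count=3
After op 11 (read()): arr=[11 19 25 20 2] head=4 tail=1 count=2
After op 12 (read()): arr=[11 19 25 20 2] head=0 tail=1 count=1
After op 13 (peek()): arr=[11 19 25 20 2] head=0 tail=1 count=1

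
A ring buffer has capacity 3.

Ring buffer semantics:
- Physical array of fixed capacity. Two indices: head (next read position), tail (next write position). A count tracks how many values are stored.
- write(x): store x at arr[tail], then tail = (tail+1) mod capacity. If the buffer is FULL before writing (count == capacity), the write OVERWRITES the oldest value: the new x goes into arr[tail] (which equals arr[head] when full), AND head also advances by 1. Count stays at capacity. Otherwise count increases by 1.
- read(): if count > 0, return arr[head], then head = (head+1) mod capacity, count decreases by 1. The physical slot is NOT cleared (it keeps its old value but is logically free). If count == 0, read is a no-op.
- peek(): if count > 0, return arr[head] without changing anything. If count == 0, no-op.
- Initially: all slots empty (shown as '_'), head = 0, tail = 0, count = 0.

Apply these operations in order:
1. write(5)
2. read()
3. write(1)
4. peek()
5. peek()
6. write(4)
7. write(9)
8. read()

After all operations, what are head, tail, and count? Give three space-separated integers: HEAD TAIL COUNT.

Answer: 2 1 2

Derivation:
After op 1 (write(5)): arr=[5 _ _] head=0 tail=1 count=1
After op 2 (read()): arr=[5 _ _] head=1 tail=1 count=0
After op 3 (write(1)): arr=[5 1 _] head=1 tail=2 count=1
After op 4 (peek()): arr=[5 1 _] head=1 tail=2 count=1
After op 5 (peek()): arr=[5 1 _] head=1 tail=2 count=1
After op 6 (write(4)): arr=[5 1 4] head=1 tail=0 count=2
After op 7 (write(9)): arr=[9 1 4] head=1 tail=1 count=3
After op 8 (read()): arr=[9 1 4] head=2 tail=1 count=2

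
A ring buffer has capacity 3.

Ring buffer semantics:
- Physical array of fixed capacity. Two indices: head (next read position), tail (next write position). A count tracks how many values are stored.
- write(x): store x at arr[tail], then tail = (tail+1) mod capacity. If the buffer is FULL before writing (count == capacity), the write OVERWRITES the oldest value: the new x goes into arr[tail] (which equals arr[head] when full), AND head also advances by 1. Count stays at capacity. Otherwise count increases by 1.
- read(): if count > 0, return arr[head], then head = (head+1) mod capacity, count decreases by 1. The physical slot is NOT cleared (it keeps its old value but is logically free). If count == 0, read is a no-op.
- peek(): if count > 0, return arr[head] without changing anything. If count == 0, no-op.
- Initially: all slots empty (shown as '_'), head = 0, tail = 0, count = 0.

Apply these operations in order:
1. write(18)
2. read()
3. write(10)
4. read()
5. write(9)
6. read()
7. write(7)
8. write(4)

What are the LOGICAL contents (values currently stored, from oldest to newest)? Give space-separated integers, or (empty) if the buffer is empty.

After op 1 (write(18)): arr=[18 _ _] head=0 tail=1 count=1
After op 2 (read()): arr=[18 _ _] head=1 tail=1 count=0
After op 3 (write(10)): arr=[18 10 _] head=1 tail=2 count=1
After op 4 (read()): arr=[18 10 _] head=2 tail=2 count=0
After op 5 (write(9)): arr=[18 10 9] head=2 tail=0 count=1
After op 6 (read()): arr=[18 10 9] head=0 tail=0 count=0
After op 7 (write(7)): arr=[7 10 9] head=0 tail=1 count=1
After op 8 (write(4)): arr=[7 4 9] head=0 tail=2 count=2

Answer: 7 4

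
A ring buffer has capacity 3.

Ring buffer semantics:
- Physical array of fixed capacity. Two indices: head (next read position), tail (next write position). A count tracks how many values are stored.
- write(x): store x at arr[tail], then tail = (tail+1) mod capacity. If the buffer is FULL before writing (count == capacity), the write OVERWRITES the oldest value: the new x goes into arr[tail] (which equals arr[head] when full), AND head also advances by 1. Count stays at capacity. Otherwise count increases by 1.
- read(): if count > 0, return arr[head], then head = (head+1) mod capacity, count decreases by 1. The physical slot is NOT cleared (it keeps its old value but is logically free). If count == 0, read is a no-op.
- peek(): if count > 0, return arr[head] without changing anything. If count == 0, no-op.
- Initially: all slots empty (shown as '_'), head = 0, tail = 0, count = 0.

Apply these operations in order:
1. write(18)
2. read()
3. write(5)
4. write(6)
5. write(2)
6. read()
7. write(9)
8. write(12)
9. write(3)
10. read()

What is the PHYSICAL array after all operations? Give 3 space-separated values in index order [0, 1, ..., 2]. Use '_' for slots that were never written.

After op 1 (write(18)): arr=[18 _ _] head=0 tail=1 count=1
After op 2 (read()): arr=[18 _ _] head=1 tail=1 count=0
After op 3 (write(5)): arr=[18 5 _] head=1 tail=2 count=1
After op 4 (write(6)): arr=[18 5 6] head=1 tail=0 count=2
After op 5 (write(2)): arr=[2 5 6] head=1 tail=1 count=3
After op 6 (read()): arr=[2 5 6] head=2 tail=1 count=2
After op 7 (write(9)): arr=[2 9 6] head=2 tail=2 count=3
After op 8 (write(12)): arr=[2 9 12] head=0 tail=0 count=3
After op 9 (write(3)): arr=[3 9 12] head=1 tail=1 count=3
After op 10 (read()): arr=[3 9 12] head=2 tail=1 count=2

Answer: 3 9 12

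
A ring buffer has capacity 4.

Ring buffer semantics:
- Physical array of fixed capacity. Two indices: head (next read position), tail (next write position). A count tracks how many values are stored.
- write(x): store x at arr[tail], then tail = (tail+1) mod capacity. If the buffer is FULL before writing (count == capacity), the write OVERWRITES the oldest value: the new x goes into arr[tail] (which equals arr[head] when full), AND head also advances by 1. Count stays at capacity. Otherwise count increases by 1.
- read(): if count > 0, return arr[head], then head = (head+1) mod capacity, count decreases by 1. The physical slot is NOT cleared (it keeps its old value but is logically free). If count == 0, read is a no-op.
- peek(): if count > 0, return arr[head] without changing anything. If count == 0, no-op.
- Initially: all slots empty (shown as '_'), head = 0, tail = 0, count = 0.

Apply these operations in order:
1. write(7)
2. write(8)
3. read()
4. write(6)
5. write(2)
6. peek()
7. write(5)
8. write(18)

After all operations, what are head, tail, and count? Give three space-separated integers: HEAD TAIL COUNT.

Answer: 2 2 4

Derivation:
After op 1 (write(7)): arr=[7 _ _ _] head=0 tail=1 count=1
After op 2 (write(8)): arr=[7 8 _ _] head=0 tail=2 count=2
After op 3 (read()): arr=[7 8 _ _] head=1 tail=2 count=1
After op 4 (write(6)): arr=[7 8 6 _] head=1 tail=3 count=2
After op 5 (write(2)): arr=[7 8 6 2] head=1 tail=0 count=3
After op 6 (peek()): arr=[7 8 6 2] head=1 tail=0 count=3
After op 7 (write(5)): arr=[5 8 6 2] head=1 tail=1 count=4
After op 8 (write(18)): arr=[5 18 6 2] head=2 tail=2 count=4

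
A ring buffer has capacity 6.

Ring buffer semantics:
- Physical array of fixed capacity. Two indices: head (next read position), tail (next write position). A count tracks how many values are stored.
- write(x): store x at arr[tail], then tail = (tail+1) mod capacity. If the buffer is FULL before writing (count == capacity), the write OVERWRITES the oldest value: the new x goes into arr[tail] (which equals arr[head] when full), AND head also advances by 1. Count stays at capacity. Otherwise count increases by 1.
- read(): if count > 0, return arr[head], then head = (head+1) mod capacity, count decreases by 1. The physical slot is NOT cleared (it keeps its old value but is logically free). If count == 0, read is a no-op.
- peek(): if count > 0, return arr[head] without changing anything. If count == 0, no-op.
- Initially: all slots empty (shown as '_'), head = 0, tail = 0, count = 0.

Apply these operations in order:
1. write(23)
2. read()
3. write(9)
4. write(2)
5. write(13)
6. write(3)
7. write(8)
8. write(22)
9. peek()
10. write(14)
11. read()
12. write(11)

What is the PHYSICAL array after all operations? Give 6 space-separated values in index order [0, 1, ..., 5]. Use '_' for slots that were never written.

After op 1 (write(23)): arr=[23 _ _ _ _ _] head=0 tail=1 count=1
After op 2 (read()): arr=[23 _ _ _ _ _] head=1 tail=1 count=0
After op 3 (write(9)): arr=[23 9 _ _ _ _] head=1 tail=2 count=1
After op 4 (write(2)): arr=[23 9 2 _ _ _] head=1 tail=3 count=2
After op 5 (write(13)): arr=[23 9 2 13 _ _] head=1 tail=4 count=3
After op 6 (write(3)): arr=[23 9 2 13 3 _] head=1 tail=5 count=4
After op 7 (write(8)): arr=[23 9 2 13 3 8] head=1 tail=0 count=5
After op 8 (write(22)): arr=[22 9 2 13 3 8] head=1 tail=1 count=6
After op 9 (peek()): arr=[22 9 2 13 3 8] head=1 tail=1 count=6
After op 10 (write(14)): arr=[22 14 2 13 3 8] head=2 tail=2 count=6
After op 11 (read()): arr=[22 14 2 13 3 8] head=3 tail=2 count=5
After op 12 (write(11)): arr=[22 14 11 13 3 8] head=3 tail=3 count=6

Answer: 22 14 11 13 3 8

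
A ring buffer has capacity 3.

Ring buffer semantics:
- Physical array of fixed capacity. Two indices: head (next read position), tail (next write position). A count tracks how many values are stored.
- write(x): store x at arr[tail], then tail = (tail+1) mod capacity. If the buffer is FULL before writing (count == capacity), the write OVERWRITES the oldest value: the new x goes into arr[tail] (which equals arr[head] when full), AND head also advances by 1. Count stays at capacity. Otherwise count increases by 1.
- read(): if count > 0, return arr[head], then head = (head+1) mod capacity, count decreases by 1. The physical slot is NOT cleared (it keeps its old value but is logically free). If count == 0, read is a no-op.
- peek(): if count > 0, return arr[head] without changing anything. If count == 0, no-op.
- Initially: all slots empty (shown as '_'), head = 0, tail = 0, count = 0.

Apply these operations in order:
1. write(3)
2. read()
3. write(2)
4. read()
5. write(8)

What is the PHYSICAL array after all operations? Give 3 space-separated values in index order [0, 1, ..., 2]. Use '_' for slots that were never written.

Answer: 3 2 8

Derivation:
After op 1 (write(3)): arr=[3 _ _] head=0 tail=1 count=1
After op 2 (read()): arr=[3 _ _] head=1 tail=1 count=0
After op 3 (write(2)): arr=[3 2 _] head=1 tail=2 count=1
After op 4 (read()): arr=[3 2 _] head=2 tail=2 count=0
After op 5 (write(8)): arr=[3 2 8] head=2 tail=0 count=1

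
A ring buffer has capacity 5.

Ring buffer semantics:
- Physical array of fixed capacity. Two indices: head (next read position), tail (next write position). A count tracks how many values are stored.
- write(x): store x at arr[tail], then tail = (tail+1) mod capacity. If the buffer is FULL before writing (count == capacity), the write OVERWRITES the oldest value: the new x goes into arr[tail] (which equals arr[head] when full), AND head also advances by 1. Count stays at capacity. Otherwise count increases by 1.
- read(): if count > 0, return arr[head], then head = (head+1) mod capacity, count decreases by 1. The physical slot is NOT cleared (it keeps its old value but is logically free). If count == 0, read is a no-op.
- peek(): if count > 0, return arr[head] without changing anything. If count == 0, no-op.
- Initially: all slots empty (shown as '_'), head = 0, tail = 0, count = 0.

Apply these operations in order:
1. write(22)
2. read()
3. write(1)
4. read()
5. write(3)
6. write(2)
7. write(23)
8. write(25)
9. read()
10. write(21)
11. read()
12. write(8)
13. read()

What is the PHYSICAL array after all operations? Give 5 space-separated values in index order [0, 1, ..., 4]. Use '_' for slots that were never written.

Answer: 25 21 8 2 23

Derivation:
After op 1 (write(22)): arr=[22 _ _ _ _] head=0 tail=1 count=1
After op 2 (read()): arr=[22 _ _ _ _] head=1 tail=1 count=0
After op 3 (write(1)): arr=[22 1 _ _ _] head=1 tail=2 count=1
After op 4 (read()): arr=[22 1 _ _ _] head=2 tail=2 count=0
After op 5 (write(3)): arr=[22 1 3 _ _] head=2 tail=3 count=1
After op 6 (write(2)): arr=[22 1 3 2 _] head=2 tail=4 count=2
After op 7 (write(23)): arr=[22 1 3 2 23] head=2 tail=0 count=3
After op 8 (write(25)): arr=[25 1 3 2 23] head=2 tail=1 count=4
After op 9 (read()): arr=[25 1 3 2 23] head=3 tail=1 count=3
After op 10 (write(21)): arr=[25 21 3 2 23] head=3 tail=2 count=4
After op 11 (read()): arr=[25 21 3 2 23] head=4 tail=2 count=3
After op 12 (write(8)): arr=[25 21 8 2 23] head=4 tail=3 count=4
After op 13 (read()): arr=[25 21 8 2 23] head=0 tail=3 count=3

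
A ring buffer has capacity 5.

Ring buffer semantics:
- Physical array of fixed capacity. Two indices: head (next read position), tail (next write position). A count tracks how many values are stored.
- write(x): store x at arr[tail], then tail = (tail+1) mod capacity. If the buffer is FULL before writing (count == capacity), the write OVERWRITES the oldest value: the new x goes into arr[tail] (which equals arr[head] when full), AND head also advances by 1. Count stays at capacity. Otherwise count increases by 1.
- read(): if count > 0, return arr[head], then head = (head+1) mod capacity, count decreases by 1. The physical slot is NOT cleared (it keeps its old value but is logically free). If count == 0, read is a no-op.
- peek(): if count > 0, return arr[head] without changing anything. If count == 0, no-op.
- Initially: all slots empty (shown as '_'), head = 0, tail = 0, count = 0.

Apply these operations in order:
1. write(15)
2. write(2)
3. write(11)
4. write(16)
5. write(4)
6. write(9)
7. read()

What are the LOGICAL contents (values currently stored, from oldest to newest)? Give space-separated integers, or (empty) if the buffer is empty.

Answer: 11 16 4 9

Derivation:
After op 1 (write(15)): arr=[15 _ _ _ _] head=0 tail=1 count=1
After op 2 (write(2)): arr=[15 2 _ _ _] head=0 tail=2 count=2
After op 3 (write(11)): arr=[15 2 11 _ _] head=0 tail=3 count=3
After op 4 (write(16)): arr=[15 2 11 16 _] head=0 tail=4 count=4
After op 5 (write(4)): arr=[15 2 11 16 4] head=0 tail=0 count=5
After op 6 (write(9)): arr=[9 2 11 16 4] head=1 tail=1 count=5
After op 7 (read()): arr=[9 2 11 16 4] head=2 tail=1 count=4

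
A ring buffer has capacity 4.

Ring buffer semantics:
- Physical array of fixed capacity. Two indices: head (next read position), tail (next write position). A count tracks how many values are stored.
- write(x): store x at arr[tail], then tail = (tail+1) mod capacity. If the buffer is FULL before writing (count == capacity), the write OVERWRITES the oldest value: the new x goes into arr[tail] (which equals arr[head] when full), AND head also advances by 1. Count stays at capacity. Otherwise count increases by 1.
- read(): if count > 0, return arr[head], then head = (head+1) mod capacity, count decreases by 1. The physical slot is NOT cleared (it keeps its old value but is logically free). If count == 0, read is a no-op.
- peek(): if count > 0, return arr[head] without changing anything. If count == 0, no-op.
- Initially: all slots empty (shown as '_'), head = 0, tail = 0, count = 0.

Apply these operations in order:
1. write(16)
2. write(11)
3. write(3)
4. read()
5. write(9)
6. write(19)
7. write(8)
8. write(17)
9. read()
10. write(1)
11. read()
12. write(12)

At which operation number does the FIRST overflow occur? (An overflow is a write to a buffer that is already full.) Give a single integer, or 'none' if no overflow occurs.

After op 1 (write(16)): arr=[16 _ _ _] head=0 tail=1 count=1
After op 2 (write(11)): arr=[16 11 _ _] head=0 tail=2 count=2
After op 3 (write(3)): arr=[16 11 3 _] head=0 tail=3 count=3
After op 4 (read()): arr=[16 11 3 _] head=1 tail=3 count=2
After op 5 (write(9)): arr=[16 11 3 9] head=1 tail=0 count=3
After op 6 (write(19)): arr=[19 11 3 9] head=1 tail=1 count=4
After op 7 (write(8)): arr=[19 8 3 9] head=2 tail=2 count=4
After op 8 (write(17)): arr=[19 8 17 9] head=3 tail=3 count=4
After op 9 (read()): arr=[19 8 17 9] head=0 tail=3 count=3
After op 10 (write(1)): arr=[19 8 17 1] head=0 tail=0 count=4
After op 11 (read()): arr=[19 8 17 1] head=1 tail=0 count=3
After op 12 (write(12)): arr=[12 8 17 1] head=1 tail=1 count=4

Answer: 7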